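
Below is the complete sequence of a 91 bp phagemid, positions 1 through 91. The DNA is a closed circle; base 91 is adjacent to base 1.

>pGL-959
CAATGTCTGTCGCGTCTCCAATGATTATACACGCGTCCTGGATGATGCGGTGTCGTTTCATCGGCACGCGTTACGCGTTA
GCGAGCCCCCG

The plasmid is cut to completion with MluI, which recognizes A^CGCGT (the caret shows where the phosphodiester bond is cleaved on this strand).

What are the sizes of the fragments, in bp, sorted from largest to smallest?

MluI sites (ACGCGT) start at positions 31, 66, 73.
MluI cuts after the first base of each site, so after positions 31, 66, 73.
Circular molecule, 3 cuts → 3 fragments:
  32–66 → 35 bp
  67–73 → 7 bp
  74–91 then 1–31 → 18 + 31 = 49 bp
Sorted largest to smallest: 49, 35, 7 bp.

49, 35, 7 bp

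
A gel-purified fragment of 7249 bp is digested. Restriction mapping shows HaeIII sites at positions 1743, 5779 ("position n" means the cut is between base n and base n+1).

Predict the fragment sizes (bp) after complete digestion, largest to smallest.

4036, 1743, 1470 bp

Linear molecule, 2 cuts → 3 fragments:
  1743 − 0 = 1743 bp
  5779 − 1743 = 4036 bp
  7249 − 5779 = 1470 bp
Sorted largest to smallest: 4036, 1743, 1470 bp.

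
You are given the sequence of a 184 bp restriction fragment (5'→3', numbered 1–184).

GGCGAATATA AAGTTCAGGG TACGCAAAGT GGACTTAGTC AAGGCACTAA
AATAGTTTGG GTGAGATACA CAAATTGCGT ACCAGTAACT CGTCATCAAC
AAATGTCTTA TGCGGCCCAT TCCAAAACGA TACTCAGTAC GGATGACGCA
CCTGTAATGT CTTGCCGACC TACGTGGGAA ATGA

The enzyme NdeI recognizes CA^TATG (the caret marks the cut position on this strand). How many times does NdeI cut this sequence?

No occurrence of CATATG is present in the sequence.
NdeI does not cut: 0 sites.

0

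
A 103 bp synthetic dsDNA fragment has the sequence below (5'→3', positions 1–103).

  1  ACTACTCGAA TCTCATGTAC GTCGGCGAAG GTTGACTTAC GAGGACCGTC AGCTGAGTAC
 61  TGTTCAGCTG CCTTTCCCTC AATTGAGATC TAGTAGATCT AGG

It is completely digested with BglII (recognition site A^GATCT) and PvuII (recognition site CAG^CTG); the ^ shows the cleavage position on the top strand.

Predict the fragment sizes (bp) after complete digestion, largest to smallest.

BglII sites (AGATCT) start at positions 86, 95.
BglII cuts after the first base of each site, so after positions 86, 95.
PvuII sites (CAGCTG) start at positions 50, 65.
PvuII cuts after base 3 of each site, so after positions 52, 67.
Combined cut positions: 52, 67, 86, 95.
Linear molecule, 4 cuts → 5 fragments:
  1–52 → 52 bp
  53–67 → 15 bp
  68–86 → 19 bp
  87–95 → 9 bp
  96–103 → 8 bp
Sorted largest to smallest: 52, 19, 15, 9, 8 bp.

52, 19, 15, 9, 8 bp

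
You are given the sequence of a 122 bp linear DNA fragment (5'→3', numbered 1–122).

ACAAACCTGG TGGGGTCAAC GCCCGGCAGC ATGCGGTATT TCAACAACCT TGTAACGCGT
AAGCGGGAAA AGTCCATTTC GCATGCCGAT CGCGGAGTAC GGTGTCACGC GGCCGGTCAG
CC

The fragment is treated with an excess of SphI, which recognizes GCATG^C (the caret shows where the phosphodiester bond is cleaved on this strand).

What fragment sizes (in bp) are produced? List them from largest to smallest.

52, 37, 33 bp

SphI sites (GCATGC) start at positions 29, 81.
SphI cuts after base 5 of each site (before the last base), so after positions 33, 85.
Linear molecule, 2 cuts → 3 fragments:
  1–33 → 33 bp
  34–85 → 52 bp
  86–122 → 37 bp
Sorted largest to smallest: 52, 37, 33 bp.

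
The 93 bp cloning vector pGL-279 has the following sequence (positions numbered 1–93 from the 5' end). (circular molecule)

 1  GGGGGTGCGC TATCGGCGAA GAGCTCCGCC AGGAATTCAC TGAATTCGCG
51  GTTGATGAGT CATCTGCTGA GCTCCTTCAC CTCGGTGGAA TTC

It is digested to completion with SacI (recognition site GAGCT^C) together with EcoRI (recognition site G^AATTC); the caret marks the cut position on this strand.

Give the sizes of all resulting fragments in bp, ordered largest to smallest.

SacI sites (GAGCTC) start at positions 21, 69.
SacI cuts after base 5 of each site (before the last base), so after positions 25, 73.
EcoRI sites (GAATTC) start at positions 33, 42, 88.
EcoRI cuts after the first base of each site, so after positions 33, 42, 88.
Combined cut positions: 25, 33, 42, 73, 88.
Circular molecule, 5 cuts → 5 fragments:
  26–33 → 8 bp
  34–42 → 9 bp
  43–73 → 31 bp
  74–88 → 15 bp
  89–93 then 1–25 → 5 + 25 = 30 bp
Sorted largest to smallest: 31, 30, 15, 9, 8 bp.

31, 30, 15, 9, 8 bp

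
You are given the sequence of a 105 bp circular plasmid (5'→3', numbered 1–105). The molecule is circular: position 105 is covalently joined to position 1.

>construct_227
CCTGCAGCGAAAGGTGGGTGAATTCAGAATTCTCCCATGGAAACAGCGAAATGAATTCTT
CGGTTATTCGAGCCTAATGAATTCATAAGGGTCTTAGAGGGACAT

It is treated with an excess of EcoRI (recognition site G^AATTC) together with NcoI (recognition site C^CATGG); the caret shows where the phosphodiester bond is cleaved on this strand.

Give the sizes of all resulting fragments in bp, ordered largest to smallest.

46, 26, 18, 8, 7 bp

EcoRI sites (GAATTC) start at positions 20, 27, 53, 79.
EcoRI cuts after the first base of each site, so after positions 20, 27, 53, 79.
The NcoI site (CCATGG) starts at position 35.
NcoI cuts after the first base of each site, so after position 35.
Combined cut positions: 20, 27, 35, 53, 79.
Circular molecule, 5 cuts → 5 fragments:
  21–27 → 7 bp
  28–35 → 8 bp
  36–53 → 18 bp
  54–79 → 26 bp
  80–105 then 1–20 → 26 + 20 = 46 bp
Sorted largest to smallest: 46, 26, 18, 8, 7 bp.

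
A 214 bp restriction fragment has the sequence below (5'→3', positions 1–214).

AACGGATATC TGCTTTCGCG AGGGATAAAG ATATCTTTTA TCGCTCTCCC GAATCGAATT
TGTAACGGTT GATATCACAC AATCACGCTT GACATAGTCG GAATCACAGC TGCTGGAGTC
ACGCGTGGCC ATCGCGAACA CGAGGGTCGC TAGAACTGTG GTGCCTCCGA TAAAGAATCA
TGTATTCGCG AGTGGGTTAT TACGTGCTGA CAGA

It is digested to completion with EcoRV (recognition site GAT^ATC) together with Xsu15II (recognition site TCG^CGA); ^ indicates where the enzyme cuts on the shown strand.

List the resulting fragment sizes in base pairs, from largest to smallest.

61, 54, 41, 26, 14, 11, 7 bp

EcoRV sites (GATATC) start at positions 5, 30, 71.
EcoRV cuts after base 3 of each site, so after positions 7, 32, 73.
Xsu15II sites (TCGCGA) start at positions 16, 132, 186.
Xsu15II cuts after base 3 of each site, so after positions 18, 134, 188.
Combined cut positions: 7, 18, 32, 73, 134, 188.
Linear molecule, 6 cuts → 7 fragments:
  1–7 → 7 bp
  8–18 → 11 bp
  19–32 → 14 bp
  33–73 → 41 bp
  74–134 → 61 bp
  135–188 → 54 bp
  189–214 → 26 bp
Sorted largest to smallest: 61, 54, 41, 26, 14, 11, 7 bp.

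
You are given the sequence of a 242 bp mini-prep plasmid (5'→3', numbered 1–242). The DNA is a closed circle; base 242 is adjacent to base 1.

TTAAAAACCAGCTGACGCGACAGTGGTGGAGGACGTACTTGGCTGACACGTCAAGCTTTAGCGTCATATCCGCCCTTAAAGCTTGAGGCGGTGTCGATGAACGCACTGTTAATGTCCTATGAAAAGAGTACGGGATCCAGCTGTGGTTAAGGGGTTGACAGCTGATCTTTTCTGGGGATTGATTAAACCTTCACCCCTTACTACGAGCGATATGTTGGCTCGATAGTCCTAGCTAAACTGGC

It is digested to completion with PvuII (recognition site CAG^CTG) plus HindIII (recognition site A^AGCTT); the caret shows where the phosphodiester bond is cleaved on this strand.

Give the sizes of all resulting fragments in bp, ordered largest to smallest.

92, 61, 42, 26, 21 bp

PvuII sites (CAGCTG) start at positions 9, 138, 159.
PvuII cuts after base 3 of each site, so after positions 11, 140, 161.
HindIII sites (AAGCTT) start at positions 53, 79.
HindIII cuts after the first base of each site, so after positions 53, 79.
Combined cut positions: 11, 53, 79, 140, 161.
Circular molecule, 5 cuts → 5 fragments:
  12–53 → 42 bp
  54–79 → 26 bp
  80–140 → 61 bp
  141–161 → 21 bp
  162–242 then 1–11 → 81 + 11 = 92 bp
Sorted largest to smallest: 92, 61, 42, 26, 21 bp.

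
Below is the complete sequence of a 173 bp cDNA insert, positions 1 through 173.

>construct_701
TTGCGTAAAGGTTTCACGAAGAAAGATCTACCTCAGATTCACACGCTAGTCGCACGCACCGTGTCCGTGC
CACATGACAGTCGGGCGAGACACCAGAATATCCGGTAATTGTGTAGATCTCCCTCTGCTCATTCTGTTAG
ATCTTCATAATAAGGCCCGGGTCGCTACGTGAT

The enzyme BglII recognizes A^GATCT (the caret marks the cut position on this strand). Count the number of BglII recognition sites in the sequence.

3

AGATCT occurs starting at positions 24, 115, 139.
BglII cuts at 3 sites.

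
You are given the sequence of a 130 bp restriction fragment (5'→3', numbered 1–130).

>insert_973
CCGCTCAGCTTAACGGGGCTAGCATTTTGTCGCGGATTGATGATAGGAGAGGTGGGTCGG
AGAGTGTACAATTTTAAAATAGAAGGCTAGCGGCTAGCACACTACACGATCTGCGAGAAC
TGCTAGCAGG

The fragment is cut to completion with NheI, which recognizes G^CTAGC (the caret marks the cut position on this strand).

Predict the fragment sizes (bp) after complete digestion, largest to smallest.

NheI sites (GCTAGC) start at positions 18, 86, 93, 122.
NheI cuts after the first base of each site, so after positions 18, 86, 93, 122.
Linear molecule, 4 cuts → 5 fragments:
  1–18 → 18 bp
  19–86 → 68 bp
  87–93 → 7 bp
  94–122 → 29 bp
  123–130 → 8 bp
Sorted largest to smallest: 68, 29, 18, 8, 7 bp.

68, 29, 18, 8, 7 bp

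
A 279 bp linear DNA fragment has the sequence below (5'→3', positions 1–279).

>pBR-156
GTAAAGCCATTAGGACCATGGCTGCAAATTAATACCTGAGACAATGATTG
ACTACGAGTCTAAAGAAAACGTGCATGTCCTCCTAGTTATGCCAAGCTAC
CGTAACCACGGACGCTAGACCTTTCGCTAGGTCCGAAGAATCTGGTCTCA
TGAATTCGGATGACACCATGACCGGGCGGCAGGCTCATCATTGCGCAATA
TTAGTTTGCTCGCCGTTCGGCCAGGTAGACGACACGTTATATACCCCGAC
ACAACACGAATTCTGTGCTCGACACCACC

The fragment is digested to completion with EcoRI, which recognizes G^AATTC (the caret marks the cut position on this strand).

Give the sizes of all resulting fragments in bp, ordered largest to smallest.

152, 106, 21 bp

EcoRI sites (GAATTC) start at positions 152, 258.
EcoRI cuts after the first base of each site, so after positions 152, 258.
Linear molecule, 2 cuts → 3 fragments:
  1–152 → 152 bp
  153–258 → 106 bp
  259–279 → 21 bp
Sorted largest to smallest: 152, 106, 21 bp.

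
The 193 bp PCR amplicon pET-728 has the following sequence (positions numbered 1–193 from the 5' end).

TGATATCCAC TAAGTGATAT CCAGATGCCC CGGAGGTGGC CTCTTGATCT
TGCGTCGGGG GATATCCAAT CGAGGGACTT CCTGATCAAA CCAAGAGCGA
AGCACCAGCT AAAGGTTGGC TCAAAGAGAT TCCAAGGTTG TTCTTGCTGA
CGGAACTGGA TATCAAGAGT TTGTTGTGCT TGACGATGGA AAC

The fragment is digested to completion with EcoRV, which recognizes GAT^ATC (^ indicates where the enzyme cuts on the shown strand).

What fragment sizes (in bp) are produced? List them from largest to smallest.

98, 45, 32, 14, 4 bp

EcoRV sites (GATATC) start at positions 2, 16, 61, 159.
EcoRV cuts after base 3 of each site, so after positions 4, 18, 63, 161.
Linear molecule, 4 cuts → 5 fragments:
  1–4 → 4 bp
  5–18 → 14 bp
  19–63 → 45 bp
  64–161 → 98 bp
  162–193 → 32 bp
Sorted largest to smallest: 98, 45, 32, 14, 4 bp.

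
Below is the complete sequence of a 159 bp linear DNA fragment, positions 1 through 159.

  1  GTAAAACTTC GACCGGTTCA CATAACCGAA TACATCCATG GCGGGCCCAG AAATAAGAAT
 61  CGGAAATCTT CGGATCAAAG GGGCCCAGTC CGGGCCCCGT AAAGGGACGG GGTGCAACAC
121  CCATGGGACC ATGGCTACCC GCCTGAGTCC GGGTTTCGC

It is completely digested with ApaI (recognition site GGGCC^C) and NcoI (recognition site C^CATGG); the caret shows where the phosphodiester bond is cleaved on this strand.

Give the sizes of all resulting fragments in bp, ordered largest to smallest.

38, 36, 30, 25, 11, 11, 8 bp

ApaI sites (GGGCCC) start at positions 43, 81, 92.
ApaI cuts after base 5 of each site (before the last base), so after positions 47, 85, 96.
NcoI sites (CCATGG) start at positions 36, 121, 129.
NcoI cuts after the first base of each site, so after positions 36, 121, 129.
Combined cut positions: 36, 47, 85, 96, 121, 129.
Linear molecule, 6 cuts → 7 fragments:
  1–36 → 36 bp
  37–47 → 11 bp
  48–85 → 38 bp
  86–96 → 11 bp
  97–121 → 25 bp
  122–129 → 8 bp
  130–159 → 30 bp
Sorted largest to smallest: 38, 36, 30, 25, 11, 11, 8 bp.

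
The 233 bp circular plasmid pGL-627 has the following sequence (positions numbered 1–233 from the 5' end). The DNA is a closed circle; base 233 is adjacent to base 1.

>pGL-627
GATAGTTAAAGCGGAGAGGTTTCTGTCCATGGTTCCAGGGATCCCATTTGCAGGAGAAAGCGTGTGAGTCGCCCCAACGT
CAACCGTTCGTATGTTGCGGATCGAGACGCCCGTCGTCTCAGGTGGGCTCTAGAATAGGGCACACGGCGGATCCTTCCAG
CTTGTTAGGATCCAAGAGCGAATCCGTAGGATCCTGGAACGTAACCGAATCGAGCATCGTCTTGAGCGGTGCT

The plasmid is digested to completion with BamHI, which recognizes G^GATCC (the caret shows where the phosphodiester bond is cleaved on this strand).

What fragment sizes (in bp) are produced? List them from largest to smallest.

BamHI sites (GGATCC) start at positions 39, 149, 168, 189.
BamHI cuts after the first base of each site, so after positions 39, 149, 168, 189.
Circular molecule, 4 cuts → 4 fragments:
  40–149 → 110 bp
  150–168 → 19 bp
  169–189 → 21 bp
  190–233 then 1–39 → 44 + 39 = 83 bp
Sorted largest to smallest: 110, 83, 21, 19 bp.

110, 83, 21, 19 bp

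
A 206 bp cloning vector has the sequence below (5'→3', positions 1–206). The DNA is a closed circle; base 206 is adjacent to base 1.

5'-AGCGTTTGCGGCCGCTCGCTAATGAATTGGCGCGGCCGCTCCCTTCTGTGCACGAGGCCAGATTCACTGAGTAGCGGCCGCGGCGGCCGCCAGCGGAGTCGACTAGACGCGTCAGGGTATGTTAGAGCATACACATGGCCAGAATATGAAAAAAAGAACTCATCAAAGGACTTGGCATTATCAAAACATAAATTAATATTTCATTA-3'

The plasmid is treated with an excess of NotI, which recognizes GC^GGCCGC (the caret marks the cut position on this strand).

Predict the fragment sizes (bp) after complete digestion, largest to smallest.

NotI sites (GCGGCCGC) start at positions 8, 32, 74, 83.
NotI cuts after base 2 of each site, so after positions 9, 33, 75, 84.
Circular molecule, 4 cuts → 4 fragments:
  10–33 → 24 bp
  34–75 → 42 bp
  76–84 → 9 bp
  85–206 then 1–9 → 122 + 9 = 131 bp
Sorted largest to smallest: 131, 42, 24, 9 bp.

131, 42, 24, 9 bp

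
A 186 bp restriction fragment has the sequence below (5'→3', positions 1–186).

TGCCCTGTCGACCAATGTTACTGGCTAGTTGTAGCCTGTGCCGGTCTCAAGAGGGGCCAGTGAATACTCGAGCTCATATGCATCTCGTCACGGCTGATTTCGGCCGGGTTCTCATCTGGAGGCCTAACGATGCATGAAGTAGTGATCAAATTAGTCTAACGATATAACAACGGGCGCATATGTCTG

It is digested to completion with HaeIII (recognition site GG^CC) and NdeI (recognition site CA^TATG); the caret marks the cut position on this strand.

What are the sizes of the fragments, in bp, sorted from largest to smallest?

56, 56, 27, 20, 19, 8 bp

HaeIII sites (GGCC) start at positions 55, 102, 121.
HaeIII cuts after base 2 of each site, so after positions 56, 103, 122.
NdeI sites (CATATG) start at positions 75, 177.
NdeI cuts after base 2 of each site, so after positions 76, 178.
Combined cut positions: 56, 76, 103, 122, 178.
Linear molecule, 5 cuts → 6 fragments:
  1–56 → 56 bp
  57–76 → 20 bp
  77–103 → 27 bp
  104–122 → 19 bp
  123–178 → 56 bp
  179–186 → 8 bp
Sorted largest to smallest: 56, 56, 27, 20, 19, 8 bp.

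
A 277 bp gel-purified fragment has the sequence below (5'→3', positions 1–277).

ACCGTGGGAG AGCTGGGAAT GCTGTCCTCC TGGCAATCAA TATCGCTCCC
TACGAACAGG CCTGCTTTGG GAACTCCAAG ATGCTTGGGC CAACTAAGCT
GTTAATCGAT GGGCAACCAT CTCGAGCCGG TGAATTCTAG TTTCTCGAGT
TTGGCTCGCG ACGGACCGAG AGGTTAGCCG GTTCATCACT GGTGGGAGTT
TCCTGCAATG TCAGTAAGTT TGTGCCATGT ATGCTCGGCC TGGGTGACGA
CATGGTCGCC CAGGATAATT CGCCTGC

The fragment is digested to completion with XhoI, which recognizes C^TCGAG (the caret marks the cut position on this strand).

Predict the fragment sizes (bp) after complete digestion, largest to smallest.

133, 121, 23 bp

XhoI sites (CTCGAG) start at positions 121, 144.
XhoI cuts after the first base of each site, so after positions 121, 144.
Linear molecule, 2 cuts → 3 fragments:
  1–121 → 121 bp
  122–144 → 23 bp
  145–277 → 133 bp
Sorted largest to smallest: 133, 121, 23 bp.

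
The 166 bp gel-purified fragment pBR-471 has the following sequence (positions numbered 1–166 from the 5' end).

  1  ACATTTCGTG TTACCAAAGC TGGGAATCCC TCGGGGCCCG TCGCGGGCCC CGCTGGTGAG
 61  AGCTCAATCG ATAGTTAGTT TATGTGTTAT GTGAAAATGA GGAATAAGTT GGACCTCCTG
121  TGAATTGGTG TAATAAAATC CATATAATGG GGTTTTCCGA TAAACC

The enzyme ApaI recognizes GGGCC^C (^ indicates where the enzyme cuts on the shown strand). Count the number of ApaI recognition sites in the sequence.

2

GGGCCC occurs starting at positions 34, 45.
ApaI cuts at 2 sites.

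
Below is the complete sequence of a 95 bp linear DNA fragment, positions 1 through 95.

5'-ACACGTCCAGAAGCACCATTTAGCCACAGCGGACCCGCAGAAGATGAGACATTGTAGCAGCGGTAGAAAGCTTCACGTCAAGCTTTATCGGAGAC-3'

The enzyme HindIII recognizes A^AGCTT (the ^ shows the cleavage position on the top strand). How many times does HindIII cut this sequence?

2

AAGCTT occurs starting at positions 68, 80.
HindIII cuts at 2 sites.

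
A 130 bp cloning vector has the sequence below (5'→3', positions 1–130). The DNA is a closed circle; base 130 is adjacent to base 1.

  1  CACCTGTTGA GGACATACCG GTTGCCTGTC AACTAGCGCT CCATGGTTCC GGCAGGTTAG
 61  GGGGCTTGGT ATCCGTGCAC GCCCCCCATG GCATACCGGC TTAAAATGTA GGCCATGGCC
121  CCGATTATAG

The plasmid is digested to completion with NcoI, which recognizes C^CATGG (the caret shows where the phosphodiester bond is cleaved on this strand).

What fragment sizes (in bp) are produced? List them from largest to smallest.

58, 45, 27 bp

NcoI sites (CCATGG) start at positions 41, 86, 113.
NcoI cuts after the first base of each site, so after positions 41, 86, 113.
Circular molecule, 3 cuts → 3 fragments:
  42–86 → 45 bp
  87–113 → 27 bp
  114–130 then 1–41 → 17 + 41 = 58 bp
Sorted largest to smallest: 58, 45, 27 bp.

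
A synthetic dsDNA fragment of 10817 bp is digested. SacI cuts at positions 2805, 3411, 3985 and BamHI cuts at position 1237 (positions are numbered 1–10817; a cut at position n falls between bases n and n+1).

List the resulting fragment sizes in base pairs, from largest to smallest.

Combined cut positions (sorted): 1237, 2805, 3411, 3985.
Linear molecule, 4 cuts → 5 fragments:
  1237 − 0 = 1237 bp
  2805 − 1237 = 1568 bp
  3411 − 2805 = 606 bp
  3985 − 3411 = 574 bp
  10817 − 3985 = 6832 bp
Sorted largest to smallest: 6832, 1568, 1237, 606, 574 bp.

6832, 1568, 1237, 606, 574 bp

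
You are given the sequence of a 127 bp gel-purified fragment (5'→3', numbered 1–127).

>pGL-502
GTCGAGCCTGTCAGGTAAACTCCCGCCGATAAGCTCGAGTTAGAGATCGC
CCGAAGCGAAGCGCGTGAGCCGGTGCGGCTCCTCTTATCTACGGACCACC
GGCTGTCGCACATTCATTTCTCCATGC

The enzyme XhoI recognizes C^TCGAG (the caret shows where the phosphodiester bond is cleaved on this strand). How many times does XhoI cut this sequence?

CTCGAG occurs starting at position 34.
XhoI cuts at 1 site.

1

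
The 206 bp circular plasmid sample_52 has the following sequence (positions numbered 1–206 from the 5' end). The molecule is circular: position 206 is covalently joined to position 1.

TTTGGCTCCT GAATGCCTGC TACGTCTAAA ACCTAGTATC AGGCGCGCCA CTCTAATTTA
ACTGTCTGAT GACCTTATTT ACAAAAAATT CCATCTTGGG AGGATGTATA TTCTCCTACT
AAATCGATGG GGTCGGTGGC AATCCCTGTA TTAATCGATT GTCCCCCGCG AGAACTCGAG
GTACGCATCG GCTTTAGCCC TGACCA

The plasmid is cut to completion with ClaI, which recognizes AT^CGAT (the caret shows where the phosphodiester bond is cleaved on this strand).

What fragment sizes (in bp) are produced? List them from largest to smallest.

175, 31 bp

ClaI sites (ATCGAT) start at positions 123, 154.
ClaI cuts after base 2 of each site, so after positions 124, 155.
Circular molecule, 2 cuts → 2 fragments:
  125–155 → 31 bp
  156–206 then 1–124 → 51 + 124 = 175 bp
Sorted largest to smallest: 175, 31 bp.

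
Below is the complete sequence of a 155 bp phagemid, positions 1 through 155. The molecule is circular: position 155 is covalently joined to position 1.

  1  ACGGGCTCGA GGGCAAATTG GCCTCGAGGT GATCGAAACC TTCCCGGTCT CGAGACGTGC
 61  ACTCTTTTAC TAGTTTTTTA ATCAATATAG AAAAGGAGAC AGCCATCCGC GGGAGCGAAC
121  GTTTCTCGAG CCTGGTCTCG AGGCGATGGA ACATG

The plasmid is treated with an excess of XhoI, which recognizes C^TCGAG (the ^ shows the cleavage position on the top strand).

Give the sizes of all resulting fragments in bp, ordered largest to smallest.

XhoI sites (CTCGAG) start at positions 6, 23, 49, 125, 137.
XhoI cuts after the first base of each site, so after positions 6, 23, 49, 125, 137.
Circular molecule, 5 cuts → 5 fragments:
  7–23 → 17 bp
  24–49 → 26 bp
  50–125 → 76 bp
  126–137 → 12 bp
  138–155 then 1–6 → 18 + 6 = 24 bp
Sorted largest to smallest: 76, 26, 24, 17, 12 bp.

76, 26, 24, 17, 12 bp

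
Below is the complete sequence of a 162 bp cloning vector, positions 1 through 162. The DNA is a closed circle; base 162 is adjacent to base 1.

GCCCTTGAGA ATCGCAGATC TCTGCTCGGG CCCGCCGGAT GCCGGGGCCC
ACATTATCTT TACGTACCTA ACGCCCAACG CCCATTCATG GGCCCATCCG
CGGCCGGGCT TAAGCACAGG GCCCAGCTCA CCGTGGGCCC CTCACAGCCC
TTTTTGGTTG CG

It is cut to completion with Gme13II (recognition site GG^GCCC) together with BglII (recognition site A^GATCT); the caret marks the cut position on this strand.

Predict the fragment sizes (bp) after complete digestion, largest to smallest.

45, 42, 29, 17, 16, 13 bp

Gme13II sites (GGGCCC) start at positions 28, 45, 90, 119, 135.
Gme13II cuts after base 2 of each site, so after positions 29, 46, 91, 120, 136.
The BglII site (AGATCT) starts at position 16.
BglII cuts after the first base of each site, so after position 16.
Combined cut positions: 16, 29, 46, 91, 120, 136.
Circular molecule, 6 cuts → 6 fragments:
  17–29 → 13 bp
  30–46 → 17 bp
  47–91 → 45 bp
  92–120 → 29 bp
  121–136 → 16 bp
  137–162 then 1–16 → 26 + 16 = 42 bp
Sorted largest to smallest: 45, 42, 29, 17, 16, 13 bp.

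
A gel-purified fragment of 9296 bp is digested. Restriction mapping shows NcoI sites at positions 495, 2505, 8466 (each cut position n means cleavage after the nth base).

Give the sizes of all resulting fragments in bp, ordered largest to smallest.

Linear molecule, 3 cuts → 4 fragments:
  495 − 0 = 495 bp
  2505 − 495 = 2010 bp
  8466 − 2505 = 5961 bp
  9296 − 8466 = 830 bp
Sorted largest to smallest: 5961, 2010, 830, 495 bp.

5961, 2010, 830, 495 bp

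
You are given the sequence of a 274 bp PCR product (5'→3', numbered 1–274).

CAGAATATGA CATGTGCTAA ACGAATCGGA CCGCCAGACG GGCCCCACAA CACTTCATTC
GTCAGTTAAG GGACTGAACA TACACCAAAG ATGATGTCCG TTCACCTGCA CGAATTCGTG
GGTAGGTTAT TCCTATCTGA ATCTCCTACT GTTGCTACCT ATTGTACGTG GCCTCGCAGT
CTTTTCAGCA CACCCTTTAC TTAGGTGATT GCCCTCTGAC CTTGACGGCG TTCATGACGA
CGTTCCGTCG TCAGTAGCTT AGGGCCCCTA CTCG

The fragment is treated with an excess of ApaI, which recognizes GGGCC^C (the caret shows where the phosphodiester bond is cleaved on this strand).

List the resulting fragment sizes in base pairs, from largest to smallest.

ApaI sites (GGGCCC) start at positions 40, 262.
ApaI cuts after base 5 of each site (before the last base), so after positions 44, 266.
Linear molecule, 2 cuts → 3 fragments:
  1–44 → 44 bp
  45–266 → 222 bp
  267–274 → 8 bp
Sorted largest to smallest: 222, 44, 8 bp.

222, 44, 8 bp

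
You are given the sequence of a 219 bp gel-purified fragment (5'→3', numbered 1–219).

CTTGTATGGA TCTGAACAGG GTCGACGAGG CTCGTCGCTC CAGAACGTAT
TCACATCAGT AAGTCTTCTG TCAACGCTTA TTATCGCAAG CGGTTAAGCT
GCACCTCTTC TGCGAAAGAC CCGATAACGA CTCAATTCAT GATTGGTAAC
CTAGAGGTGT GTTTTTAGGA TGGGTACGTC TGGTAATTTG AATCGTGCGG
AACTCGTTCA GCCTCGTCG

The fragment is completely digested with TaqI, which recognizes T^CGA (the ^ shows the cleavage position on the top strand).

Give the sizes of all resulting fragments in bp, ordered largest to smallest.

197, 22 bp

The TaqI site (TCGA) starts at position 22.
TaqI cuts after the first base of each site, so after position 22.
Linear molecule, 1 cut → 2 fragments:
  1–22 → 22 bp
  23–219 → 197 bp
Sorted largest to smallest: 197, 22 bp.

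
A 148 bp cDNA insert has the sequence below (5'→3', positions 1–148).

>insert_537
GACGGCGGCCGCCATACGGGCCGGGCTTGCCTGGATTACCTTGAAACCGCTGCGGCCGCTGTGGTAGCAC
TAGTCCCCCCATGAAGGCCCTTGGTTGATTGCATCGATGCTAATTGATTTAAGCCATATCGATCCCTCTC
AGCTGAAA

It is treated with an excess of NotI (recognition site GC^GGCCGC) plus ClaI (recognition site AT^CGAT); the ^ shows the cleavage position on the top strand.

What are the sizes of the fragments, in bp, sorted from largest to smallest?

51, 47, 25, 19, 6 bp

NotI sites (GCGGCCGC) start at positions 5, 52.
NotI cuts after base 2 of each site, so after positions 6, 53.
ClaI sites (ATCGAT) start at positions 103, 128.
ClaI cuts after base 2 of each site, so after positions 104, 129.
Combined cut positions: 6, 53, 104, 129.
Linear molecule, 4 cuts → 5 fragments:
  1–6 → 6 bp
  7–53 → 47 bp
  54–104 → 51 bp
  105–129 → 25 bp
  130–148 → 19 bp
Sorted largest to smallest: 51, 47, 25, 19, 6 bp.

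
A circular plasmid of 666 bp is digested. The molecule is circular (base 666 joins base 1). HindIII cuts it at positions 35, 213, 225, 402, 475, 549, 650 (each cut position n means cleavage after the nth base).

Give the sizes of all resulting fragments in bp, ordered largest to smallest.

178, 177, 101, 74, 73, 51, 12 bp

Circular molecule, 7 cuts → 7 fragments:
  213 − 35 = 178 bp
  225 − 213 = 12 bp
  402 − 225 = 177 bp
  475 − 402 = 73 bp
  549 − 475 = 74 bp
  650 − 549 = 101 bp
  wrap: 666 − 650 + 35 = 51 bp
Sorted largest to smallest: 178, 177, 101, 74, 73, 51, 12 bp.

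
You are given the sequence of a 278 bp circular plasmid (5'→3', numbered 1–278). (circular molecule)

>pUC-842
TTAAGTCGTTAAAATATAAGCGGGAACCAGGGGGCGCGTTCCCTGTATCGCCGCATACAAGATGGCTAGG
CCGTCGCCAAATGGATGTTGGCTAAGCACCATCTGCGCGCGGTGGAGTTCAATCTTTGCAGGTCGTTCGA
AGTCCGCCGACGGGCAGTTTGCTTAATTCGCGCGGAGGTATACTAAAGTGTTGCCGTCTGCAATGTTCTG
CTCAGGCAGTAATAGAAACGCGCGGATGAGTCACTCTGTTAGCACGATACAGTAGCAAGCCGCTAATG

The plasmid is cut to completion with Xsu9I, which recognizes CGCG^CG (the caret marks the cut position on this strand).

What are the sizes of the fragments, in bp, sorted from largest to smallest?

Xsu9I sites (CGCGCG) start at positions 106, 169, 229.
Xsu9I cuts after base 4 of each site, so after positions 109, 172, 232.
Circular molecule, 3 cuts → 3 fragments:
  110–172 → 63 bp
  173–232 → 60 bp
  233–278 then 1–109 → 46 + 109 = 155 bp
Sorted largest to smallest: 155, 63, 60 bp.

155, 63, 60 bp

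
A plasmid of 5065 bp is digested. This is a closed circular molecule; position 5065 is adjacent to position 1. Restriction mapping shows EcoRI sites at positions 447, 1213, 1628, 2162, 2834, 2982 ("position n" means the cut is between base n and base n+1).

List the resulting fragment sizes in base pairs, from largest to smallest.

Circular molecule, 6 cuts → 6 fragments:
  1213 − 447 = 766 bp
  1628 − 1213 = 415 bp
  2162 − 1628 = 534 bp
  2834 − 2162 = 672 bp
  2982 − 2834 = 148 bp
  wrap: 5065 − 2982 + 447 = 2530 bp
Sorted largest to smallest: 2530, 766, 672, 534, 415, 148 bp.

2530, 766, 672, 534, 415, 148 bp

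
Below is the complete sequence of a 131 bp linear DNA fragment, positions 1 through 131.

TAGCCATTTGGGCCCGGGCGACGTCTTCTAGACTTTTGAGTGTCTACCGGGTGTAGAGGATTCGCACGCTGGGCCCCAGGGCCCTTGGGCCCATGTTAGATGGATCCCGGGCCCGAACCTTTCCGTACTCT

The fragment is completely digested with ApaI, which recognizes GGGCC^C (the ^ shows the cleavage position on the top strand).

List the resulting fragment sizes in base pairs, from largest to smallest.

61, 22, 18, 14, 8, 8 bp

ApaI sites (GGGCCC) start at positions 10, 71, 79, 87, 109.
ApaI cuts after base 5 of each site (before the last base), so after positions 14, 75, 83, 91, 113.
Linear molecule, 5 cuts → 6 fragments:
  1–14 → 14 bp
  15–75 → 61 bp
  76–83 → 8 bp
  84–91 → 8 bp
  92–113 → 22 bp
  114–131 → 18 bp
Sorted largest to smallest: 61, 22, 18, 14, 8, 8 bp.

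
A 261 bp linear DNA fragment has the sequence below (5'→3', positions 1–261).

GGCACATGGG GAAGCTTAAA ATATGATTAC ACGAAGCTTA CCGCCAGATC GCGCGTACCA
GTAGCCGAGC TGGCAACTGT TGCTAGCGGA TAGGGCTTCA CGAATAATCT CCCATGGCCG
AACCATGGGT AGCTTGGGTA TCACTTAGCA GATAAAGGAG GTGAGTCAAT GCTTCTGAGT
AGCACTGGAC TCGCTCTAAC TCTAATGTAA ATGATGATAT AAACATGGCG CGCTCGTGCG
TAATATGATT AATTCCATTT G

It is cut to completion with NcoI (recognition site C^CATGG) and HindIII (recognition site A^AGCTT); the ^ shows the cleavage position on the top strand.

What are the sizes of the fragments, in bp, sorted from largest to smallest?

NcoI sites (CCATGG) start at positions 112, 123.
NcoI cuts after the first base of each site, so after positions 112, 123.
HindIII sites (AAGCTT) start at positions 12, 34.
HindIII cuts after the first base of each site, so after positions 12, 34.
Combined cut positions: 12, 34, 112, 123.
Linear molecule, 4 cuts → 5 fragments:
  1–12 → 12 bp
  13–34 → 22 bp
  35–112 → 78 bp
  113–123 → 11 bp
  124–261 → 138 bp
Sorted largest to smallest: 138, 78, 22, 12, 11 bp.

138, 78, 22, 12, 11 bp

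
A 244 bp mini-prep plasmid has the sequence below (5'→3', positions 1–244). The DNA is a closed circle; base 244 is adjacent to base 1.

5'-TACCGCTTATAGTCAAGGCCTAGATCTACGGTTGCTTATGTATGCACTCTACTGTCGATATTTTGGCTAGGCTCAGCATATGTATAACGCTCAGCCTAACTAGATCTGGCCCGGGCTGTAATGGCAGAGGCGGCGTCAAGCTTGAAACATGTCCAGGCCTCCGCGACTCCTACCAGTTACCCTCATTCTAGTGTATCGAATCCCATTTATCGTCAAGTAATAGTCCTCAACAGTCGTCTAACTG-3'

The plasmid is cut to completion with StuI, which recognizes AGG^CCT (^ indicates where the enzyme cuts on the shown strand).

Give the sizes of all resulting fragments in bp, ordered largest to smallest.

139, 105 bp

StuI sites (AGGCCT) start at positions 16, 155.
StuI cuts after base 3 of each site, so after positions 18, 157.
Circular molecule, 2 cuts → 2 fragments:
  19–157 → 139 bp
  158–244 then 1–18 → 87 + 18 = 105 bp
Sorted largest to smallest: 139, 105 bp.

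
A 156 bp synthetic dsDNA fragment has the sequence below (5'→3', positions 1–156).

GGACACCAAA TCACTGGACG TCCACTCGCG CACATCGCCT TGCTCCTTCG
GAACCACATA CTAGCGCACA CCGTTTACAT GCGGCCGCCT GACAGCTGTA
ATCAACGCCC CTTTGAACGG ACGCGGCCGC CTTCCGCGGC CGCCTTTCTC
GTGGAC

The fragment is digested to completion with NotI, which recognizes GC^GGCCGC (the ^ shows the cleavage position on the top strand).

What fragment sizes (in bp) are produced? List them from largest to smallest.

82, 42, 19, 13 bp

NotI sites (GCGGCCGC) start at positions 81, 123, 136.
NotI cuts after base 2 of each site, so after positions 82, 124, 137.
Linear molecule, 3 cuts → 4 fragments:
  1–82 → 82 bp
  83–124 → 42 bp
  125–137 → 13 bp
  138–156 → 19 bp
Sorted largest to smallest: 82, 42, 19, 13 bp.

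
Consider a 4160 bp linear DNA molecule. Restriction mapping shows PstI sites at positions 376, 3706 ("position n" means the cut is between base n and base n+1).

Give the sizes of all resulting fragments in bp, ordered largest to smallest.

3330, 454, 376 bp

Linear molecule, 2 cuts → 3 fragments:
  376 − 0 = 376 bp
  3706 − 376 = 3330 bp
  4160 − 3706 = 454 bp
Sorted largest to smallest: 3330, 454, 376 bp.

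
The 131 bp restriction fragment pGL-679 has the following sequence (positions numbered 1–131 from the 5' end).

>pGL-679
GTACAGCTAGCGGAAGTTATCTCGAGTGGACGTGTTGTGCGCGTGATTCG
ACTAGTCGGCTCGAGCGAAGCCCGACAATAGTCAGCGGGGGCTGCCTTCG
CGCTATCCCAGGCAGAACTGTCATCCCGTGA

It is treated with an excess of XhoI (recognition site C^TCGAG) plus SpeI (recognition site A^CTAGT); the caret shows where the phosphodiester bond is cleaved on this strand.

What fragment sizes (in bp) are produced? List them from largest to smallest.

71, 30, 21, 9 bp

XhoI sites (CTCGAG) start at positions 21, 60.
XhoI cuts after the first base of each site, so after positions 21, 60.
The SpeI site (ACTAGT) starts at position 51.
SpeI cuts after the first base of each site, so after position 51.
Combined cut positions: 21, 51, 60.
Linear molecule, 3 cuts → 4 fragments:
  1–21 → 21 bp
  22–51 → 30 bp
  52–60 → 9 bp
  61–131 → 71 bp
Sorted largest to smallest: 71, 30, 21, 9 bp.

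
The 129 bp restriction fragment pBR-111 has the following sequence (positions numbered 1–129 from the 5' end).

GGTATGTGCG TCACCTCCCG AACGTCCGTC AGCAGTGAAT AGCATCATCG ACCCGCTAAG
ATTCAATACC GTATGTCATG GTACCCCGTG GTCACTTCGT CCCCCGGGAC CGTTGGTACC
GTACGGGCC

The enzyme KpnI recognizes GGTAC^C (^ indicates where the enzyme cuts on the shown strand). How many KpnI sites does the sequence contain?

2

GGTACC occurs starting at positions 80, 115.
KpnI cuts at 2 sites.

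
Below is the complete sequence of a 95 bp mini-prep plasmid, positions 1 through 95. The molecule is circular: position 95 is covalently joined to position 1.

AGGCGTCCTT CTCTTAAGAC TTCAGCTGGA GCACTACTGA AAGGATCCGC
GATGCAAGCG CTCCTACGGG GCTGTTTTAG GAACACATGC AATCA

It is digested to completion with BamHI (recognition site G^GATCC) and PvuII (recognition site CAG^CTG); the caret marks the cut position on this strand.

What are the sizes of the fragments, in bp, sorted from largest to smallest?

77, 18 bp

The BamHI site (GGATCC) starts at position 43.
BamHI cuts after the first base of each site, so after position 43.
The PvuII site (CAGCTG) starts at position 23.
PvuII cuts after base 3 of each site, so after position 25.
Combined cut positions: 25, 43.
Circular molecule, 2 cuts → 2 fragments:
  26–43 → 18 bp
  44–95 then 1–25 → 52 + 25 = 77 bp
Sorted largest to smallest: 77, 18 bp.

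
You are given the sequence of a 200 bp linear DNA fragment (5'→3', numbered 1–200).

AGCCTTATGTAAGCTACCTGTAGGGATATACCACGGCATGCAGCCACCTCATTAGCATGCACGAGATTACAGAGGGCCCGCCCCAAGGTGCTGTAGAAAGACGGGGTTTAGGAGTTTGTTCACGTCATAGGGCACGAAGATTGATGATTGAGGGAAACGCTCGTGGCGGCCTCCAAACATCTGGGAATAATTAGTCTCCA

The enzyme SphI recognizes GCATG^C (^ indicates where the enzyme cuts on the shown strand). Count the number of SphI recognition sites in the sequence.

GCATGC occurs starting at positions 36, 55.
SphI cuts at 2 sites.

2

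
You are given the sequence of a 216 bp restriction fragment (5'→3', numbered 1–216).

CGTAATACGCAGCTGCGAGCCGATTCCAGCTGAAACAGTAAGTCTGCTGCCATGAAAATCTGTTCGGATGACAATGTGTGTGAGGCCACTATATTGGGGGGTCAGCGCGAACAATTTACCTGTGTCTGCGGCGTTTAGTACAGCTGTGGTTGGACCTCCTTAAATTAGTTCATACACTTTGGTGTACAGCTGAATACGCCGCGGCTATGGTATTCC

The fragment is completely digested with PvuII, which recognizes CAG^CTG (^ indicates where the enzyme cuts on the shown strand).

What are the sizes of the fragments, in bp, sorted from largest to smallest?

114, 46, 27, 17, 12 bp

PvuII sites (CAGCTG) start at positions 10, 27, 141, 187.
PvuII cuts after base 3 of each site, so after positions 12, 29, 143, 189.
Linear molecule, 4 cuts → 5 fragments:
  1–12 → 12 bp
  13–29 → 17 bp
  30–143 → 114 bp
  144–189 → 46 bp
  190–216 → 27 bp
Sorted largest to smallest: 114, 46, 27, 17, 12 bp.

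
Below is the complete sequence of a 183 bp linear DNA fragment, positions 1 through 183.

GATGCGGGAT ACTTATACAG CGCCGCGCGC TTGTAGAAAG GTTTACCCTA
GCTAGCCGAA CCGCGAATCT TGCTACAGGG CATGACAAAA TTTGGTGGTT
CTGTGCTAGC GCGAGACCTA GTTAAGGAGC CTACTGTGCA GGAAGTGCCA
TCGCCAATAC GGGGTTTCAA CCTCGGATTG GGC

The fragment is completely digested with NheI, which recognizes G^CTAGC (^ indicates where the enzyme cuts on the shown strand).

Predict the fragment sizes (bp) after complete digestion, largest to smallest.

78, 54, 51 bp

NheI sites (GCTAGC) start at positions 51, 105.
NheI cuts after the first base of each site, so after positions 51, 105.
Linear molecule, 2 cuts → 3 fragments:
  1–51 → 51 bp
  52–105 → 54 bp
  106–183 → 78 bp
Sorted largest to smallest: 78, 54, 51 bp.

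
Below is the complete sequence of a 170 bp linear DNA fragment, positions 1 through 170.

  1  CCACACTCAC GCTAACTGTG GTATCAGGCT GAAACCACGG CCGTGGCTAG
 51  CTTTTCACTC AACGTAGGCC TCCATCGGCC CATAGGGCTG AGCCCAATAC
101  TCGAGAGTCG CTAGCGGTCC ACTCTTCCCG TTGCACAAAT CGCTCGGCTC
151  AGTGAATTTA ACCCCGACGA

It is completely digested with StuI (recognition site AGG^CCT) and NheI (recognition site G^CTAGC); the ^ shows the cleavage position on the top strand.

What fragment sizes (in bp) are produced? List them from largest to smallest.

60, 46, 42, 22 bp

The StuI site (AGGCCT) starts at position 66.
StuI cuts after base 3 of each site, so after position 68.
NheI sites (GCTAGC) start at positions 46, 110.
NheI cuts after the first base of each site, so after positions 46, 110.
Combined cut positions: 46, 68, 110.
Linear molecule, 3 cuts → 4 fragments:
  1–46 → 46 bp
  47–68 → 22 bp
  69–110 → 42 bp
  111–170 → 60 bp
Sorted largest to smallest: 60, 46, 42, 22 bp.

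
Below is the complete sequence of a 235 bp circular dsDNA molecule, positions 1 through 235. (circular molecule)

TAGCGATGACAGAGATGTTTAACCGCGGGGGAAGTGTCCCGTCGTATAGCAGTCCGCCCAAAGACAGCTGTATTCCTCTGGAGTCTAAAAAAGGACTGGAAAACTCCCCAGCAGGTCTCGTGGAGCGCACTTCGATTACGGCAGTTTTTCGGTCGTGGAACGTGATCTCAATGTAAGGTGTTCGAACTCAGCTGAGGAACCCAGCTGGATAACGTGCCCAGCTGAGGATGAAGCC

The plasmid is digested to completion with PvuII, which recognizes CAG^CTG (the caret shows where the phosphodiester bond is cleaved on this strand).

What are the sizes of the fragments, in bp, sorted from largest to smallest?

PvuII sites (CAGCTG) start at positions 65, 189, 202, 219.
PvuII cuts after base 3 of each site, so after positions 67, 191, 204, 221.
Circular molecule, 4 cuts → 4 fragments:
  68–191 → 124 bp
  192–204 → 13 bp
  205–221 → 17 bp
  222–235 then 1–67 → 14 + 67 = 81 bp
Sorted largest to smallest: 124, 81, 17, 13 bp.

124, 81, 17, 13 bp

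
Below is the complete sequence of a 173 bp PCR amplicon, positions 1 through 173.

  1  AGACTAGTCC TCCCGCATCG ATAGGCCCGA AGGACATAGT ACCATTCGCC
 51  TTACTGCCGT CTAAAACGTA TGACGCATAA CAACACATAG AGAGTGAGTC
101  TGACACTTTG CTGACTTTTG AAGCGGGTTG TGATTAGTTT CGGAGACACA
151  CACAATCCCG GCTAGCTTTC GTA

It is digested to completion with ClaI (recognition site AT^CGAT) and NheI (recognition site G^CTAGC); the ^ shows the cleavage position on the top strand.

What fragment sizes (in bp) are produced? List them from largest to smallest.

The ClaI site (ATCGAT) starts at position 17.
ClaI cuts after base 2 of each site, so after position 18.
The NheI site (GCTAGC) starts at position 161.
NheI cuts after the first base of each site, so after position 161.
Combined cut positions: 18, 161.
Linear molecule, 2 cuts → 3 fragments:
  1–18 → 18 bp
  19–161 → 143 bp
  162–173 → 12 bp
Sorted largest to smallest: 143, 18, 12 bp.

143, 18, 12 bp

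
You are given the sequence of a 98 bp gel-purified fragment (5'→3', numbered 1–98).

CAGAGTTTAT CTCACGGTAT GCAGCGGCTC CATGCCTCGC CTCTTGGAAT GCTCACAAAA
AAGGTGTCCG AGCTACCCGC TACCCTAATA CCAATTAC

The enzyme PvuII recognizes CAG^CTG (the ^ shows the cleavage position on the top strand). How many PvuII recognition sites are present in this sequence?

0

No occurrence of CAGCTG is present in the sequence.
PvuII does not cut: 0 sites.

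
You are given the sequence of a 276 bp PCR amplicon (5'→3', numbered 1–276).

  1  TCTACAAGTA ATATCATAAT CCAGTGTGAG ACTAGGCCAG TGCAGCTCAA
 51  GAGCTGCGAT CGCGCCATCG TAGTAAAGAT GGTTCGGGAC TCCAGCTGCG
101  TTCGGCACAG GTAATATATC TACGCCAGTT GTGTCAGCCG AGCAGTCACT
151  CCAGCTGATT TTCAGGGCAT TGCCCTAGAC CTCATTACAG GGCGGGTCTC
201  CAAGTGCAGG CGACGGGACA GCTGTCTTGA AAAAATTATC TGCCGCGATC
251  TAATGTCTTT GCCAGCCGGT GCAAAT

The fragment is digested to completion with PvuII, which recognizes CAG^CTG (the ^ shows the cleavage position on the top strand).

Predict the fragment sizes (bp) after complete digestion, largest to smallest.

95, 67, 59, 55 bp

PvuII sites (CAGCTG) start at positions 93, 152, 219.
PvuII cuts after base 3 of each site, so after positions 95, 154, 221.
Linear molecule, 3 cuts → 4 fragments:
  1–95 → 95 bp
  96–154 → 59 bp
  155–221 → 67 bp
  222–276 → 55 bp
Sorted largest to smallest: 95, 67, 59, 55 bp.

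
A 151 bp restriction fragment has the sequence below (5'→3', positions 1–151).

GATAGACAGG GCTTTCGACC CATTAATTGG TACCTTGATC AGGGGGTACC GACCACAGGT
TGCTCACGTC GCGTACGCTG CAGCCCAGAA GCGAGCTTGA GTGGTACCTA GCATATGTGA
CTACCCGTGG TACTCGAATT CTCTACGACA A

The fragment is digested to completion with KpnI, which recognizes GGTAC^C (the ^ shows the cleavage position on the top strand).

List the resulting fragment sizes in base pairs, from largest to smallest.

58, 44, 33, 16 bp

KpnI sites (GGTACC) start at positions 29, 45, 103.
KpnI cuts after base 5 of each site (before the last base), so after positions 33, 49, 107.
Linear molecule, 3 cuts → 4 fragments:
  1–33 → 33 bp
  34–49 → 16 bp
  50–107 → 58 bp
  108–151 → 44 bp
Sorted largest to smallest: 58, 44, 33, 16 bp.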